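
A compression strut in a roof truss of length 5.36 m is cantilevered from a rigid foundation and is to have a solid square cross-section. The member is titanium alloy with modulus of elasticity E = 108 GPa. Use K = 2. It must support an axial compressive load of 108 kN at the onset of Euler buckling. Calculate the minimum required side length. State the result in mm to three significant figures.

L_e = K·L = 2 × 5.36 = 10.72 m
Required I = P_cr·L_e²/(π²E) = 1.080×10^5 × 10.72² / (π² × 1.08×10^11) = 1.164×10^-5 m⁴
I_req = 1.164×10^7 mm⁴
Solid square: I = a⁴/12  ⇒  a = (12I)^(1/4) = (12×1.164×10^7)^(1/4) = 109 mm

a ≈ 109 mm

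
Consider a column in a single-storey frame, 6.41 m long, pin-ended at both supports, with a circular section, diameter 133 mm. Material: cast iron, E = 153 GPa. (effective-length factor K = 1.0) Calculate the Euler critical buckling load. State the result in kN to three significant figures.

P_cr ≈ 564 kN

I = πd⁴/64 = π×133⁴/64 = 1.536×10^7 mm⁴
I = 1.536×10^7 mm⁴ = 1.536×10^-5 m⁴
Effective length L_e = K·L = 1 × 6.41 = 6.410 m
P_cr = π²EI / L_e² = π² × 153×10⁹ × 1.536×10^-5 / 6.410² = 5.645×10^5 N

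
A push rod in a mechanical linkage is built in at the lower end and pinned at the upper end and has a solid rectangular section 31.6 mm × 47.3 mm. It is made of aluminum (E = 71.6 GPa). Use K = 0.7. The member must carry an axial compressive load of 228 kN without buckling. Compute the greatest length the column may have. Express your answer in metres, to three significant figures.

L_max ≈ 0.887 m

Buckling occurs about the weak axis: I_min = h·b³/12 with b = 31.6 mm (the shorter side).
I_min = 47.3×31.6³/12 = 1.244×10^5 mm⁴
I = 1.244×10^-7 m⁴
At the buckling limit P_cr = P = 2.280×10^5 N
From P_cr = π²EI/(K·L)²:  L = (1/K)·√(π²EI/P_cr) = (1/0.7)·√(π²×7.16×10^10×1.244×10^-7/2.280×10^5)
L = 0.887 m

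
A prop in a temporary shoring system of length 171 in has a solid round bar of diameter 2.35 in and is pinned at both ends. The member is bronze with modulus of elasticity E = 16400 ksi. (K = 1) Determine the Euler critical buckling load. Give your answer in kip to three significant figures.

P_cr ≈ 8.29 kip

I = πd⁴/64 = π×2.35⁴/64 = 1.497 in⁴
Effective length L_e = K·L = 1 × 171 = 171.0 in
P_cr = π²EI / L_e² = π² × 16400×10³ × 1.497 / 171.0² = 8.287×10^3 lb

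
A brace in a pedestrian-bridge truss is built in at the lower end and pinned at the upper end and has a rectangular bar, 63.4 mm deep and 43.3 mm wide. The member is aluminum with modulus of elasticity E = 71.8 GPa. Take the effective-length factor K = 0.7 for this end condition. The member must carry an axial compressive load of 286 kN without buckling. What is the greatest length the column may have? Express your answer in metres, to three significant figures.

L_max ≈ 1.47 m

Buckling occurs about the weak axis: I_min = h·b³/12 with b = 43.3 mm (the shorter side).
I_min = 63.4×43.3³/12 = 4.289×10^5 mm⁴
I = 4.289×10^-7 m⁴
At the buckling limit P_cr = P = 2.860×10^5 N
From P_cr = π²EI/(K·L)²:  L = (1/K)·√(π²EI/P_cr) = (1/0.7)·√(π²×7.18×10^10×4.289×10^-7/2.860×10^5)
L = 1.47 m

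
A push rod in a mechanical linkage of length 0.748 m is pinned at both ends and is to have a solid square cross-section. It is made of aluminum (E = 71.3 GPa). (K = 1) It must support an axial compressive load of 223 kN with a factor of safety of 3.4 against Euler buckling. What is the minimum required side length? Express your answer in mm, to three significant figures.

a ≈ 51.9 mm

Required P_cr = n·P = 3.4 × 223 = 758.2 kN
L_e = K·L = 1 × 0.748 = 0.7480 m
Required I = P_cr·L_e²/(π²E) = 7.582×10^5 × 0.7480² / (π² × 7.13×10^10) = 6.028×10^-7 m⁴
I_req = 6.028×10^5 mm⁴
Solid square: I = a⁴/12  ⇒  a = (12I)^(1/4) = (12×6.028×10^5)^(1/4) = 51.9 mm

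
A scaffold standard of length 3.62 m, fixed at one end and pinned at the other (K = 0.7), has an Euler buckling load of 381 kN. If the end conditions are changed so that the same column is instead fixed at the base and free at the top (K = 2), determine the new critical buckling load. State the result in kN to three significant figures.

P_cr ∝ 1/K², so P_cr,new = P_cr,old × (K_old/K_new)² = 381 × (0.7/2)²
= 381 × 0.1225 = 46.7 kN

P_cr ≈ 46.7 kN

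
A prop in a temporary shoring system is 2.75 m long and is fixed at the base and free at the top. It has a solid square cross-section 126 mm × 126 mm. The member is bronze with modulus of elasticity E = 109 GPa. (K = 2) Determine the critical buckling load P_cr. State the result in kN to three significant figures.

I = a⁴/12 = 126⁴/12 = 2.100×10^7 mm⁴
I = 2.100×10^7 mm⁴ = 2.100×10^-5 m⁴
Effective length L_e = K·L = 2 × 2.75 = 5.500 m
P_cr = π²EI / L_e² = π² × 109×10⁹ × 2.100×10^-5 / 5.500² = 7.470×10^5 N

P_cr ≈ 747 kN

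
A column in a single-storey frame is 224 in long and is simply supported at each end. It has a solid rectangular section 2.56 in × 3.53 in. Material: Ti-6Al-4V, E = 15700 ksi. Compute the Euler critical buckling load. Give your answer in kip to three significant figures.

P_cr ≈ 15.2 kip

Buckling occurs about the weak axis: I_min = h·b³/12 with b = 2.56 in (the shorter side).
I_min = 3.53×2.56³/12 = 4.935 in⁴
Effective length L_e = K·L = 1 × 224 = 224.0 in
P_cr = π²EI / L_e² = π² × 15700×10³ × 4.935 / 224.0² = 1.524×10^4 lb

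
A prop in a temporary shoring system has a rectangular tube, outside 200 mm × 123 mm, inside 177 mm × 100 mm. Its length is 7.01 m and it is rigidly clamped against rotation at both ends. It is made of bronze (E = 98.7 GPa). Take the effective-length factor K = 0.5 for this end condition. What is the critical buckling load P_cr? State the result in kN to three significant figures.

Weak-axis I_min = (h_o·b_o³ − h_i·b_i³)/12 with b_o = 123, b_i = 100.0 mm (shorter outer/inner sides).
I_min = (200×123³ − 177.0×100.0³)/12 = 1.626×10^7 mm⁴
I = 1.626×10^7 mm⁴ = 1.626×10^-5 m⁴
Effective length L_e = K·L = 0.5 × 7.01 = 3.505 m
P_cr = π²EI / L_e² = π² × 98.7×10⁹ × 1.626×10^-5 / 3.505² = 1.290×10^6 N

P_cr ≈ 1290 kN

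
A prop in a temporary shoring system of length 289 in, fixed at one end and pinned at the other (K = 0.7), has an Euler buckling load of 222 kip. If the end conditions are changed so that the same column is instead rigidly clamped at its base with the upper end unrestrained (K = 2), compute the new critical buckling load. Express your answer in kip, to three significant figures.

P_cr ∝ 1/K², so P_cr,new = P_cr,old × (K_old/K_new)² = 222 × (0.7/2)²
= 222 × 0.1225 = 27.2 kip

P_cr ≈ 27.2 kip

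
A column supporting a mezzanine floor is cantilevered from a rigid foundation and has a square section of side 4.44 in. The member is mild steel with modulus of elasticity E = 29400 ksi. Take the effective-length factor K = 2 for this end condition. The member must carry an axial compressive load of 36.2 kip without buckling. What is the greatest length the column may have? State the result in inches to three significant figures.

L_max ≈ 255 in

I = a⁴/12 = 4.44⁴/12 = 32.39 in⁴
At the buckling limit P_cr = P = 3.620×10^4 lb
From P_cr = π²EI/(K·L)²:  L = (1/K)·√(π²EI/P_cr) = (1/2)·√(π²×2.94×10^7×32.39/3.620×10^4)
L = 255 in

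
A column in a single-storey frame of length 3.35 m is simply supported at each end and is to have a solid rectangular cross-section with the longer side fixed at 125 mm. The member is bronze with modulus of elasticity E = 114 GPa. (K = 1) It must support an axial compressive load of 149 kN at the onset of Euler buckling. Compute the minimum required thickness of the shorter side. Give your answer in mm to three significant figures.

b ≈ 52.3 mm

L_e = K·L = 1 × 3.35 = 3.350 m
Required I = P_cr·L_e²/(π²E) = 1.490×10^5 × 3.350² / (π² × 1.14×10^11) = 1.486×10^-6 m⁴
I_req = 1.486×10^6 mm⁴
Rectangle, weak axis: I_min = h·b³/12 with h = 125 mm fixed  ⇒  b = (12I/h)^(1/3) = 52.3 mm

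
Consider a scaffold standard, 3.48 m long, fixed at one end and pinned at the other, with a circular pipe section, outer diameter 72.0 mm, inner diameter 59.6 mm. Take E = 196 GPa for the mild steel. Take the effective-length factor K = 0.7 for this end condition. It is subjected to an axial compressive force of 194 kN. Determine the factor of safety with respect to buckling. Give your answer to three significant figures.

n ≈ 1.18

d_o = 72.0 mm, d_i = 59.6 mm
I = π(d_o⁴ − d_i⁴)/64 = π(72.0⁴ − 59.60⁴)/64 = 6.998×10^5 mm⁴
I = 6.998×10^5 mm⁴ = 6.998×10^-7 m⁴
Effective length L_e = K·L = 0.7 × 3.48 = 2.436 m
P_cr = π²EI / L_e² = π² × 196×10⁹ × 6.998×10^-7 / 2.436² = 2.281×10^5 N
Factor of safety n = P_cr / P = 228.12 / 194 = 1.18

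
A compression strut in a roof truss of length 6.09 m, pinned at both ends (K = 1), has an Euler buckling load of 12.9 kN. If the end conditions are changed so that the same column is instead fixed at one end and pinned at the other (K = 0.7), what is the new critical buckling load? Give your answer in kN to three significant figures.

P_cr ∝ 1/K², so P_cr,new = P_cr,old × (K_old/K_new)² = 12.9 × (1/0.7)²
= 12.9 × 2.041 = 26.3 kN

P_cr ≈ 26.3 kN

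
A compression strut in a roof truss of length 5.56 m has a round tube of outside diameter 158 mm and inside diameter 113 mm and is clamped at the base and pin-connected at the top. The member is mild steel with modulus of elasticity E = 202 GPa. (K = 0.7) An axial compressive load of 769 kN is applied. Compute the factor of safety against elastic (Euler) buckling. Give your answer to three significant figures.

n ≈ 3.87

d_o = 158 mm, d_i = 113 mm
I = π(d_o⁴ − d_i⁴)/64 = π(158⁴ − 113.0⁴)/64 = 2.259×10^7 mm⁴
I = 2.259×10^7 mm⁴ = 2.259×10^-5 m⁴
Effective length L_e = K·L = 0.7 × 5.56 = 3.892 m
P_cr = π²EI / L_e² = π² × 202×10⁹ × 2.259×10^-5 / 3.892² = 2.973×10^6 N
Factor of safety n = P_cr / P = 2972.9 / 769 = 3.87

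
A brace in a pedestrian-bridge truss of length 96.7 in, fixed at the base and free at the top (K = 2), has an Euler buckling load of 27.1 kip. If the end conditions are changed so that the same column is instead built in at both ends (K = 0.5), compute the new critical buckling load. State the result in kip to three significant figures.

P_cr ∝ 1/K², so P_cr,new = P_cr,old × (K_old/K_new)² = 27.1 × (2/0.5)²
= 27.1 × 16.00 = 434 kip

P_cr ≈ 434 kip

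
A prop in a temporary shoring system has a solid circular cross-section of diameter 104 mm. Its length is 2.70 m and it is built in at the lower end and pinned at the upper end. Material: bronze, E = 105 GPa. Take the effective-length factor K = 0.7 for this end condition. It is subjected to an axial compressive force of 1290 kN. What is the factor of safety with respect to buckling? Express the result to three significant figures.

I = πd⁴/64 = π×104⁴/64 = 5.743×10^6 mm⁴
I = 5.743×10^6 mm⁴ = 5.743×10^-6 m⁴
Effective length L_e = K·L = 0.7 × 2.70 = 1.890 m
P_cr = π²EI / L_e² = π² × 105×10⁹ × 5.743×10^-6 / 1.890² = 1.666×10^6 N
Factor of safety n = P_cr / P = 1666.0 / 1290 = 1.29

n ≈ 1.29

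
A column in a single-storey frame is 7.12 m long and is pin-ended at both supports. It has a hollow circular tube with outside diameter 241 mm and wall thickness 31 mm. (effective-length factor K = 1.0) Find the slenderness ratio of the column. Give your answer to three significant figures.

λ ≈ 94.9

Inner diameter d_i = 241 − 2×31 = 179.0 mm
I = π(d_o⁴ − d_i⁴)/64 = π(241⁴ − 179.0⁴)/64 = 1.152×10^8 mm⁴
A = 2.045×10^4 mm²;  r_min = √(I/A) = √(1.152×10^8/2.045×10^4) = 75.05 mm
L_e = K·L = 1 × 7.12 m = 7.120 m = 7120.0 mm
λ = L_e / r_min = 7120.0 / 75.05 = 94.9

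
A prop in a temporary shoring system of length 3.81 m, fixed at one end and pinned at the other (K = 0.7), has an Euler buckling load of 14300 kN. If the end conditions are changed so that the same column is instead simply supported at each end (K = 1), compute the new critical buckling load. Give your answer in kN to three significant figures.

P_cr ∝ 1/K², so P_cr,new = P_cr,old × (K_old/K_new)² = 14300 × (0.7/1)²
= 14300 × 0.4900 = 7010 kN

P_cr ≈ 7010 kN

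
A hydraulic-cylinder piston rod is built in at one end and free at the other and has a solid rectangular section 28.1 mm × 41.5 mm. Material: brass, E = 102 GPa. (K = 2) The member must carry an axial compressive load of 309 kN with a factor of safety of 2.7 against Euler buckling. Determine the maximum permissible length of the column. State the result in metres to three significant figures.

L_max ≈ 0.152 m

Buckling occurs about the weak axis: I_min = h·b³/12 with b = 28.1 mm (the shorter side).
I_min = 41.5×28.1³/12 = 7.673×10^4 mm⁴
I = 7.673×10^-8 m⁴
Required critical load P_cr = n·P = 2.7 × 309 = 834.3 kN = 8.343×10^5 N
From P_cr = π²EI/(K·L)²:  L = (1/K)·√(π²EI/P_cr) = (1/2)·√(π²×1.02×10^11×7.673×10^-8/8.343×10^5)
L = 0.152 m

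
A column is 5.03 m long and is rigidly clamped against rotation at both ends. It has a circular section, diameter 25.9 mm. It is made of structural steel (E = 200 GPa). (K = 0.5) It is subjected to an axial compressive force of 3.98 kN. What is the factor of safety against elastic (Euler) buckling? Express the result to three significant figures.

n ≈ 1.73

I = πd⁴/64 = π×25.9⁴/64 = 2.209×10^4 mm⁴
I = 2.209×10^4 mm⁴ = 2.209×10^-8 m⁴
Effective length L_e = K·L = 0.5 × 5.03 = 2.515 m
P_cr = π²EI / L_e² = π² × 200×10⁹ × 2.209×10^-8 / 2.515² = 6.893×10^3 N
Factor of safety n = P_cr / P = 6.8932 / 3.98 = 1.73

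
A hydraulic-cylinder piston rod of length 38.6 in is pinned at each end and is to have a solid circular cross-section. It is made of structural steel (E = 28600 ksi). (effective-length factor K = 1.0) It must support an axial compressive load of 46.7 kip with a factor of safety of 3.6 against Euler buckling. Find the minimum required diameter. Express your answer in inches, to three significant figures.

Required P_cr = n·P = 3.6 × 46.7 = 168.1 kip
L_e = K·L = 1 × 38.6 = 38.60 in
Required I = P_cr·L_e²/(π²E) = 1.681×10^5 × 38.60² / (π² × 2.86×10^7) = 0.8874 in⁴
Solid circle: I = πd⁴/64  ⇒  d = (64I/π)^(1/4) = (64×0.8874/π)^(1/4) = 2.06 in

d ≈ 2.06 in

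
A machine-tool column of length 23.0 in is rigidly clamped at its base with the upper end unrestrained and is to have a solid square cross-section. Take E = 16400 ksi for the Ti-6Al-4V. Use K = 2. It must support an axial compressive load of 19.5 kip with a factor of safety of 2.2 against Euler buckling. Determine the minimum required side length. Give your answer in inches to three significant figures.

Required P_cr = n·P = 2.2 × 19.5 = 42.90 kip
L_e = K·L = 2 × 23.0 = 46.00 in
Required I = P_cr·L_e²/(π²E) = 4.290×10^4 × 46.00² / (π² × 1.64×10^7) = 0.5608 in⁴
Solid square: I = a⁴/12  ⇒  a = (12I)^(1/4) = (12×0.5608)^(1/4) = 1.61 in

a ≈ 1.61 in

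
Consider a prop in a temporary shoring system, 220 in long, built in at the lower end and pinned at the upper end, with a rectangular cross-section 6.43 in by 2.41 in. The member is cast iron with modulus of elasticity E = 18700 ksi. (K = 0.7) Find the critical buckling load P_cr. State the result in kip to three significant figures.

P_cr ≈ 58.4 kip

Buckling occurs about the weak axis: I_min = h·b³/12 with b = 2.41 in (the shorter side).
I_min = 6.43×2.41³/12 = 7.500 in⁴
Effective length L_e = K·L = 0.7 × 220 = 154.0 in
P_cr = π²EI / L_e² = π² × 18700×10³ × 7.500 / 154.0² = 5.837×10^4 lb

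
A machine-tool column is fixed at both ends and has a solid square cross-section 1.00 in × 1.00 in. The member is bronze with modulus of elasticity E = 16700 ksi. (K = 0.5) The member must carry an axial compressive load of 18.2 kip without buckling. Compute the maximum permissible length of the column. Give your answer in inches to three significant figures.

L_max ≈ 54.9 in

I = a⁴/12 = 1.00⁴/12 = 8.333×10^-2 in⁴
At the buckling limit P_cr = P = 1.820×10^4 lb
From P_cr = π²EI/(K·L)²:  L = (1/K)·√(π²EI/P_cr) = (1/0.5)·√(π²×1.67×10^7×8.333×10^-2/1.820×10^4)
L = 54.9 in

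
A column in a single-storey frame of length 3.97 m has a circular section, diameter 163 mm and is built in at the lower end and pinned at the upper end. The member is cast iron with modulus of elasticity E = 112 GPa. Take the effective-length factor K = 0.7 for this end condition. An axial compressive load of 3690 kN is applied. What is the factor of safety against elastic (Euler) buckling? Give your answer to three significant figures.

I = πd⁴/64 = π×163⁴/64 = 3.465×10^7 mm⁴
I = 3.465×10^7 mm⁴ = 3.465×10^-5 m⁴
Effective length L_e = K·L = 0.7 × 3.97 = 2.779 m
P_cr = π²EI / L_e² = π² × 112×10⁹ × 3.465×10^-5 / 2.779² = 4.960×10^6 N
Factor of safety n = P_cr / P = 4959.8 / 3690 = 1.34

n ≈ 1.34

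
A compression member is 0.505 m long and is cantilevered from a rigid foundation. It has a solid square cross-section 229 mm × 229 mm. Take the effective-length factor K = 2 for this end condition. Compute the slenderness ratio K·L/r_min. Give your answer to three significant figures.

λ ≈ 15.3

I = a⁴/12 = 229⁴/12 = 2.292×10^8 mm⁴
A = 5.244×10^4 mm²;  r_min = √(I/A) = √(2.292×10^8/5.244×10^4) = 66.11 mm
L_e = K·L = 2 × 0.505 m = 1.010 m = 1010.0 mm
λ = L_e / r_min = 1010.0 / 66.11 = 15.3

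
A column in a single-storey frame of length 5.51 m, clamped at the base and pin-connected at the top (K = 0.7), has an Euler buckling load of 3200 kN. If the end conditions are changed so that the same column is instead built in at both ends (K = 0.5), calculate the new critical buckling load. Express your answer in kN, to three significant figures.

P_cr ∝ 1/K², so P_cr,new = P_cr,old × (K_old/K_new)² = 3200 × (0.7/0.5)²
= 3200 × 1.960 = 6270 kN

P_cr ≈ 6270 kN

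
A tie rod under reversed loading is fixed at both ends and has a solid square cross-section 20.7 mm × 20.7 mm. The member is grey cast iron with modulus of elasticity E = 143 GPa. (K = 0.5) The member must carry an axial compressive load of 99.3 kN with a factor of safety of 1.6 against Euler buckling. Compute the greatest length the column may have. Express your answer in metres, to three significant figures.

I = a⁴/12 = 20.7⁴/12 = 1.530×10^4 mm⁴
I = 1.530×10^-8 m⁴
Required critical load P_cr = n·P = 1.6 × 99.3 = 158.9 kN = 1.589×10^5 N
From P_cr = π²EI/(K·L)²:  L = (1/K)·√(π²EI/P_cr) = (1/0.5)·√(π²×1.43×10^11×1.530×10^-8/1.589×10^5)
L = 0.737 m

L_max ≈ 0.737 m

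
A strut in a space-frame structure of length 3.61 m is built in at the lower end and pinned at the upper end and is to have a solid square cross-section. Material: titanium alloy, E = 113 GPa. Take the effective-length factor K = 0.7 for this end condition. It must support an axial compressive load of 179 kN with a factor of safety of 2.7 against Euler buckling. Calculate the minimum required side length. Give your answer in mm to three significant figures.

Required P_cr = n·P = 2.7 × 179 = 483.3 kN
L_e = K·L = 0.7 × 3.61 = 2.527 m
Required I = P_cr·L_e²/(π²E) = 4.833×10^5 × 2.527² / (π² × 1.13×10^11) = 2.767×10^-6 m⁴
I_req = 2.767×10^6 mm⁴
Solid square: I = a⁴/12  ⇒  a = (12I)^(1/4) = (12×2.767×10^6)^(1/4) = 75.9 mm

a ≈ 75.9 mm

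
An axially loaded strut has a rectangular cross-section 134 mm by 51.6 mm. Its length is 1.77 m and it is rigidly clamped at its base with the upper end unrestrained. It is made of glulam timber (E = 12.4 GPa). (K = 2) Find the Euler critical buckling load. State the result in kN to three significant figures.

P_cr ≈ 15.0 kN

Buckling occurs about the weak axis: I_min = h·b³/12 with b = 51.6 mm (the shorter side).
I_min = 134×51.6³/12 = 1.534×10^6 mm⁴
I = 1.534×10^6 mm⁴ = 1.534×10^-6 m⁴
Effective length L_e = K·L = 2 × 1.77 = 3.540 m
P_cr = π²EI / L_e² = π² × 12.4×10⁹ × 1.534×10^-6 / 3.540² = 1.498×10^4 N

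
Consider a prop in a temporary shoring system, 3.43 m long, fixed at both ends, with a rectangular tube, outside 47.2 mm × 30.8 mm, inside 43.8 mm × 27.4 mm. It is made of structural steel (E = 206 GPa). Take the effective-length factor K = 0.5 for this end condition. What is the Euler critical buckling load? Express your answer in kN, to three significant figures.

P_cr ≈ 27.5 kN

Weak-axis I_min = (h_o·b_o³ − h_i·b_i³)/12 with b_o = 30.8, b_i = 27.40 mm (shorter outer/inner sides).
I_min = (47.2×30.8³ − 43.80×27.40³)/12 = 3.984×10^4 mm⁴
I = 3.984×10^4 mm⁴ = 3.984×10^-8 m⁴
Effective length L_e = K·L = 0.5 × 3.43 = 1.715 m
P_cr = π²EI / L_e² = π² × 206×10⁹ × 3.984×10^-8 / 1.715² = 2.754×10^4 N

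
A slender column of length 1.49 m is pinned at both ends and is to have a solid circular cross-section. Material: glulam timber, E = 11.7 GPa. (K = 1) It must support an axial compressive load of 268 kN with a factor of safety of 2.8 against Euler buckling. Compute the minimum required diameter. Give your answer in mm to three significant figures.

d ≈ 131 mm

Required P_cr = n·P = 2.8 × 268 = 750.4 kN
L_e = K·L = 1 × 1.49 = 1.490 m
Required I = P_cr·L_e²/(π²E) = 7.504×10^5 × 1.490² / (π² × 1.17×10^10) = 1.443×10^-5 m⁴
I_req = 1.443×10^7 mm⁴
Solid circle: I = πd⁴/64  ⇒  d = (64I/π)^(1/4) = (64×1.443×10^7/π)^(1/4) = 131 mm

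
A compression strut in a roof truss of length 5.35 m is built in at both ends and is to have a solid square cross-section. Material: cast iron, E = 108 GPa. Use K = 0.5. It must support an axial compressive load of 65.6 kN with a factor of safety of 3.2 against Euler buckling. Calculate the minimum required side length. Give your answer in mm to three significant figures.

a ≈ 64.1 mm

Required P_cr = n·P = 3.2 × 65.6 = 209.9 kN
L_e = K·L = 0.5 × 5.35 = 2.675 m
Required I = P_cr·L_e²/(π²E) = 2.099×10^5 × 2.675² / (π² × 1.08×10^11) = 1.409×10^-6 m⁴
I_req = 1.409×10^6 mm⁴
Solid square: I = a⁴/12  ⇒  a = (12I)^(1/4) = (12×1.409×10^6)^(1/4) = 64.1 mm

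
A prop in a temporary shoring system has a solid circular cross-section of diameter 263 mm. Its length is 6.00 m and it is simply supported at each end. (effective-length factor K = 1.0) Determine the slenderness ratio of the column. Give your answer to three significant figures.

For a solid circle r = d/4 = 263/4 = 65.75 mm
L_e = K·L = 1 × 6.00 m = 6.000 m = 6000.0 mm
λ = L_e / r_min = 6000.0 / 65.75 = 91.3

λ ≈ 91.3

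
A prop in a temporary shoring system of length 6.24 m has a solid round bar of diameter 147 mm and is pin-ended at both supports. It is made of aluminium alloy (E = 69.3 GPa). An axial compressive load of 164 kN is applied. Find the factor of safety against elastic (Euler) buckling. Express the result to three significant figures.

n ≈ 2.46

I = πd⁴/64 = π×147⁴/64 = 2.292×10^7 mm⁴
I = 2.292×10^7 mm⁴ = 2.292×10^-5 m⁴
Effective length L_e = K·L = 1 × 6.24 = 6.240 m
P_cr = π²EI / L_e² = π² × 69.3×10⁹ × 2.292×10^-5 / 6.240² = 4.026×10^5 N
Factor of safety n = P_cr / P = 402.63 / 164 = 2.46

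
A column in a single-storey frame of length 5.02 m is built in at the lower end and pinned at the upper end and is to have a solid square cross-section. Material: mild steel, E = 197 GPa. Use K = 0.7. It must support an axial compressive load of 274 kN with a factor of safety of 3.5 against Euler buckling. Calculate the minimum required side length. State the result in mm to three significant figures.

Required P_cr = n·P = 3.5 × 274 = 959.0 kN
L_e = K·L = 0.7 × 5.02 = 3.514 m
Required I = P_cr·L_e²/(π²E) = 9.590×10^5 × 3.514² / (π² × 1.97×10^11) = 6.091×10^-6 m⁴
I_req = 6.091×10^6 mm⁴
Solid square: I = a⁴/12  ⇒  a = (12I)^(1/4) = (12×6.091×10^6)^(1/4) = 92.5 mm

a ≈ 92.5 mm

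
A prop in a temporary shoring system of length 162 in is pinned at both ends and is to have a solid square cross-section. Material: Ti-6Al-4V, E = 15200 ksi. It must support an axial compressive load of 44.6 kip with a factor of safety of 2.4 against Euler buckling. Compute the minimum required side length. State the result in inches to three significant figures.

Required P_cr = n·P = 2.4 × 44.6 = 107.0 kip
L_e = K·L = 1 × 162 = 162.0 in
Required I = P_cr·L_e²/(π²E) = 1.070×10^5 × 162.0² / (π² × 1.52×10^7) = 18.73 in⁴
Solid square: I = a⁴/12  ⇒  a = (12I)^(1/4) = (12×18.73)^(1/4) = 3.87 in

a ≈ 3.87 in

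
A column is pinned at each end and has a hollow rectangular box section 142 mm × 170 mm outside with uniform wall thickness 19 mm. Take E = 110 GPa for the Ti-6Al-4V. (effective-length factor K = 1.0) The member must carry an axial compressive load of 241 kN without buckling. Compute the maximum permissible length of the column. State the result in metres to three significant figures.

Inner dimensions: h_i = 170 − 2×19 = 132.0 mm, b_i = 142 − 2×19 = 104.0 mm
Weak-axis I_min = (h_o·b_o³ − h_i·b_i³)/12 with b_o = 142, b_i = 104.0 mm (shorter outer/inner sides).
I_min = (170×142³ − 132.0×104.0³)/12 = 2.819×10^7 mm⁴
I = 2.819×10^-5 m⁴
At the buckling limit P_cr = P = 2.410×10^5 N
From P_cr = π²EI/(K·L)²:  L = (1/K)·√(π²EI/P_cr) = (1/1)·√(π²×1.10×10^11×2.819×10^-5/2.410×10^5)
L = 11.3 m

L_max ≈ 11.3 m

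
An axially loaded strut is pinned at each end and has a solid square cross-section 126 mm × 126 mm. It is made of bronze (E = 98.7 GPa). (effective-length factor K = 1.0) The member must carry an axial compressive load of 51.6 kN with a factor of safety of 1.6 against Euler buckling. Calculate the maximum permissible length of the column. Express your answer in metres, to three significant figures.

I = a⁴/12 = 126⁴/12 = 2.100×10^7 mm⁴
I = 2.100×10^-5 m⁴
Required critical load P_cr = n·P = 1.6 × 51.6 = 82.56 kN = 8.256×10^4 N
From P_cr = π²EI/(K·L)²:  L = (1/K)·√(π²EI/P_cr) = (1/1)·√(π²×9.87×10^10×2.100×10^-5/8.256×10^4)
L = 15.7 m

L_max ≈ 15.7 m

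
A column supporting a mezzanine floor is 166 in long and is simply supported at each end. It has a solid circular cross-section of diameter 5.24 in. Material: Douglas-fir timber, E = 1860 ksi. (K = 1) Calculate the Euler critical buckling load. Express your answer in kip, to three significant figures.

I = πd⁴/64 = π×5.24⁴/64 = 37.01 in⁴
Effective length L_e = K·L = 1 × 166 = 166.0 in
P_cr = π²EI / L_e² = π² × 1860×10³ × 37.01 / 166.0² = 2.465×10^4 lb

P_cr ≈ 24.7 kip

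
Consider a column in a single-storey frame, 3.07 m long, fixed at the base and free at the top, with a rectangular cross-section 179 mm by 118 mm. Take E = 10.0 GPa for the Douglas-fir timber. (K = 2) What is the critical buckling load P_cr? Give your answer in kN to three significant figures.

P_cr ≈ 64.2 kN

Buckling occurs about the weak axis: I_min = h·b³/12 with b = 118 mm (the shorter side).
I_min = 179×118³/12 = 2.451×10^7 mm⁴
I = 2.451×10^7 mm⁴ = 2.451×10^-5 m⁴
Effective length L_e = K·L = 2 × 3.07 = 6.140 m
P_cr = π²EI / L_e² = π² × 10.0×10⁹ × 2.451×10^-5 / 6.140² = 6.416×10^4 N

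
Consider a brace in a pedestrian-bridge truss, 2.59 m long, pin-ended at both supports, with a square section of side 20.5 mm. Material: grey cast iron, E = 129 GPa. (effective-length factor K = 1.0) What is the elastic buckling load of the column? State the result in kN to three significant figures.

P_cr ≈ 2.79 kN

I = a⁴/12 = 20.5⁴/12 = 1.472×10^4 mm⁴
I = 1.472×10^4 mm⁴ = 1.472×10^-8 m⁴
Effective length L_e = K·L = 1 × 2.59 = 2.590 m
P_cr = π²EI / L_e² = π² × 129×10⁹ × 1.472×10^-8 / 2.590² = 2.793×10^3 N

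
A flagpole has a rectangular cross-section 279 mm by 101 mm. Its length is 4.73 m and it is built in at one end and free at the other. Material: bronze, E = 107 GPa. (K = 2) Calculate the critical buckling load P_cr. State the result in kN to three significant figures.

P_cr ≈ 283 kN

Buckling occurs about the weak axis: I_min = h·b³/12 with b = 101 mm (the shorter side).
I_min = 279×101³/12 = 2.395×10^7 mm⁴
I = 2.395×10^7 mm⁴ = 2.395×10^-5 m⁴
Effective length L_e = K·L = 2 × 4.73 = 9.460 m
P_cr = π²EI / L_e² = π² × 107×10⁹ × 2.395×10^-5 / 9.460² = 2.827×10^5 N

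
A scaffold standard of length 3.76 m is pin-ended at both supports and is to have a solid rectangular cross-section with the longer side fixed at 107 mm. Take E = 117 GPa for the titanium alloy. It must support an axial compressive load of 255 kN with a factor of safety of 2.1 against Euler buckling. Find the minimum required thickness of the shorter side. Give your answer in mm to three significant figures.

b ≈ 90.3 mm

Required P_cr = n·P = 2.1 × 255 = 535.5 kN
L_e = K·L = 1 × 3.76 = 3.760 m
Required I = P_cr·L_e²/(π²E) = 5.355×10^5 × 3.760² / (π² × 1.17×10^11) = 6.556×10^-6 m⁴
I_req = 6.556×10^6 mm⁴
Rectangle, weak axis: I_min = h·b³/12 with h = 107 mm fixed  ⇒  b = (12I/h)^(1/3) = 90.3 mm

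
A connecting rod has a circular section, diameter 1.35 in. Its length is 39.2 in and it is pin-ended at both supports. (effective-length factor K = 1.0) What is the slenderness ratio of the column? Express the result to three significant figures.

For a solid circle r = d/4 = 1.35/4 = 0.3375 in
L_e = K·L = 1 × 39.2 = 39.20 in
λ = L_e / r_min = 39.200 / 0.3375 = 116

λ ≈ 116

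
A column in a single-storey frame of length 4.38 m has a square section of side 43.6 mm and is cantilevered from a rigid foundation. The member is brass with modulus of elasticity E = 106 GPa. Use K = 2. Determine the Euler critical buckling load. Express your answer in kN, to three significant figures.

I = a⁴/12 = 43.6⁴/12 = 3.011×10^5 mm⁴
I = 3.011×10^5 mm⁴ = 3.011×10^-7 m⁴
Effective length L_e = K·L = 2 × 4.38 = 8.760 m
P_cr = π²EI / L_e² = π² × 106×10⁹ × 3.011×10^-7 / 8.760² = 4.105×10^3 N

P_cr ≈ 4.11 kN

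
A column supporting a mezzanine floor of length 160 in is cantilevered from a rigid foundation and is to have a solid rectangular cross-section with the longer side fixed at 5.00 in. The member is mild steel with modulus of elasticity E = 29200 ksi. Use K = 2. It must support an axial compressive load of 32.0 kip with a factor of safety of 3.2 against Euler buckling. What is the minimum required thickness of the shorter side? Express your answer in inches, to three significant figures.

Required P_cr = n·P = 3.2 × 32.0 = 102.4 kip
L_e = K·L = 2 × 160 = 320.0 in
Required I = P_cr·L_e²/(π²E) = 1.024×10^5 × 320.0² / (π² × 2.92×10^7) = 36.38 in⁴
Rectangle, weak axis: I_min = h·b³/12 with h = 5.00 in fixed  ⇒  b = (12I/h)^(1/3) = 4.44 in

b ≈ 4.44 in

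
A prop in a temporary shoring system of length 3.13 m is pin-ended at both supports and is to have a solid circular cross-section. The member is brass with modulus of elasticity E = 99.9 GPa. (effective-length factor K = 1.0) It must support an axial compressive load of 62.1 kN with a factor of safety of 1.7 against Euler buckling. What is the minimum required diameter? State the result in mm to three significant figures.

d ≈ 68.0 mm

Required P_cr = n·P = 1.7 × 62.1 = 105.6 kN
L_e = K·L = 1 × 3.13 = 3.130 m
Required I = P_cr·L_e²/(π²E) = 1.056×10^5 × 3.130² / (π² × 9.99×10^10) = 1.049×10^-6 m⁴
I_req = 1.049×10^6 mm⁴
Solid circle: I = πd⁴/64  ⇒  d = (64I/π)^(1/4) = (64×1.049×10^6/π)^(1/4) = 68.0 mm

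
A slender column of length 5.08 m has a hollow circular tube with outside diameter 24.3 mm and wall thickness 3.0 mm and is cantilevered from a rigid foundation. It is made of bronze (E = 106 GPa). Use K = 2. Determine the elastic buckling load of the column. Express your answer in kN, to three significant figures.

P_cr ≈ 0.118 kN

Inner diameter d_i = 24.3 − 2×3.0 = 18.30 mm
I = π(d_o⁴ − d_i⁴)/64 = π(24.3⁴ − 18.30⁴)/64 = 1.161×10^4 mm⁴
I = 1.161×10^4 mm⁴ = 1.161×10^-8 m⁴
Effective length L_e = K·L = 2 × 5.08 = 10.16 m
P_cr = π²EI / L_e² = π² × 106×10⁹ × 1.161×10^-8 / 10.16² = 117.7 N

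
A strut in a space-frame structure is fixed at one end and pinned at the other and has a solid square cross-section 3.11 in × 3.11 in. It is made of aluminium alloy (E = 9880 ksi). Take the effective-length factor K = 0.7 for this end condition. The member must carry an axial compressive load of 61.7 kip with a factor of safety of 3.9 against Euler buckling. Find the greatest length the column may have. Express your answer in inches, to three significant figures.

I = a⁴/12 = 3.11⁴/12 = 7.796 in⁴
Required critical load P_cr = n·P = 3.9 × 61.7 = 240.6 kip = 2.406×10^5 lb
From P_cr = π²EI/(K·L)²:  L = (1/K)·√(π²EI/P_cr) = (1/0.7)·√(π²×9.88×10^6×7.796/2.406×10^5)
L = 80.3 in

L_max ≈ 80.3 in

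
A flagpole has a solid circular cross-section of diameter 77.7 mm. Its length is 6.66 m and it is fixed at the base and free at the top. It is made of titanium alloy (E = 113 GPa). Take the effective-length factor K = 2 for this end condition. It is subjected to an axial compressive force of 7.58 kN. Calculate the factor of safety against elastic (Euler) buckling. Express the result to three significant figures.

I = πd⁴/64 = π×77.7⁴/64 = 1.789×10^6 mm⁴
I = 1.789×10^6 mm⁴ = 1.789×10^-6 m⁴
Effective length L_e = K·L = 2 × 6.66 = 13.32 m
P_cr = π²EI / L_e² = π² × 113×10⁹ × 1.789×10^-6 / 13.32² = 1.125×10^4 N
Factor of safety n = P_cr / P = 11.247 / 7.58 = 1.48

n ≈ 1.48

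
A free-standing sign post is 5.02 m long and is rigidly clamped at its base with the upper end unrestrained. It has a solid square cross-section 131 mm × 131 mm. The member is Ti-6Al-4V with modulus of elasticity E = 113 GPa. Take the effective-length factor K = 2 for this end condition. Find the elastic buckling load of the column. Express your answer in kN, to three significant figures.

I = a⁴/12 = 131⁴/12 = 2.454×10^7 mm⁴
I = 2.454×10^7 mm⁴ = 2.454×10^-5 m⁴
Effective length L_e = K·L = 2 × 5.02 = 10.04 m
P_cr = π²EI / L_e² = π² × 113×10⁹ × 2.454×10^-5 / 10.04² = 2.715×10^5 N

P_cr ≈ 272 kN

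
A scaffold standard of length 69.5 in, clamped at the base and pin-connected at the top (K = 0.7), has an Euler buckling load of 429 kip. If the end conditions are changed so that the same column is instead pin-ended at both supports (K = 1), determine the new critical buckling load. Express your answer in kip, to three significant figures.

P_cr ≈ 210 kip

P_cr ∝ 1/K², so P_cr,new = P_cr,old × (K_old/K_new)² = 429 × (0.7/1)²
= 429 × 0.4900 = 210 kip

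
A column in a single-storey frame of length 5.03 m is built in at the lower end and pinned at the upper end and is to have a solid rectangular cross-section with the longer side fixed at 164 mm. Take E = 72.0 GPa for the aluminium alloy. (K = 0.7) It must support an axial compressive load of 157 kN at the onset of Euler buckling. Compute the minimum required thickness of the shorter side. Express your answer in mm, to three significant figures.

b ≈ 58.5 mm

L_e = K·L = 0.7 × 5.03 = 3.521 m
Required I = P_cr·L_e²/(π²E) = 1.570×10^5 × 3.521² / (π² × 7.20×10^10) = 2.739×10^-6 m⁴
I_req = 2.739×10^6 mm⁴
Rectangle, weak axis: I_min = h·b³/12 with h = 164 mm fixed  ⇒  b = (12I/h)^(1/3) = 58.5 mm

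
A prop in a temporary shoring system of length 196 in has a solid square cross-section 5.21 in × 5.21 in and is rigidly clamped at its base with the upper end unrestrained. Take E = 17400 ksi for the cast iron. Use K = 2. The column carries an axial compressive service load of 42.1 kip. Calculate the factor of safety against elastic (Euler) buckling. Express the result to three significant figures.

I = a⁴/12 = 5.21⁴/12 = 61.40 in⁴
Effective length L_e = K·L = 2 × 196 = 392.0 in
P_cr = π²EI / L_e² = π² × 17400×10³ × 61.40 / 392.0² = 6.862×10^4 lb
Factor of safety n = P_cr / P = 68.619 / 42.1 = 1.63

n ≈ 1.63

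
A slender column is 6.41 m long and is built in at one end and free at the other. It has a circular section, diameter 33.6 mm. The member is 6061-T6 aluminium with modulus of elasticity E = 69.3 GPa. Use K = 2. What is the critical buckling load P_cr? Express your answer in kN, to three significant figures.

I = πd⁴/64 = π×33.6⁴/64 = 6.256×10^4 mm⁴
I = 6.256×10^4 mm⁴ = 6.256×10^-8 m⁴
Effective length L_e = K·L = 2 × 6.41 = 12.82 m
P_cr = π²EI / L_e² = π² × 69.3×10⁹ × 6.256×10^-8 / 12.82² = 260.4 N

P_cr ≈ 0.260 kN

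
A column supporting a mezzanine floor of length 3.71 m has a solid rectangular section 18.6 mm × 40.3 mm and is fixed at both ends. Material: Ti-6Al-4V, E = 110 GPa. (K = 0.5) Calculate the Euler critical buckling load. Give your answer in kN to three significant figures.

Buckling occurs about the weak axis: I_min = h·b³/12 with b = 18.6 mm (the shorter side).
I_min = 40.3×18.6³/12 = 2.161×10^4 mm⁴
I = 2.161×10^4 mm⁴ = 2.161×10^-8 m⁴
Effective length L_e = K·L = 0.5 × 3.71 = 1.855 m
P_cr = π²EI / L_e² = π² × 110×10⁹ × 2.161×10^-8 / 1.855² = 6.818×10^3 N

P_cr ≈ 6.82 kN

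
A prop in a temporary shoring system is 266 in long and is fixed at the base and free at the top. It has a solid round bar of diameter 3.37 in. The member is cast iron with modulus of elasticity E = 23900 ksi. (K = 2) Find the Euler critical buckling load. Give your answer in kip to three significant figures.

I = πd⁴/64 = π×3.37⁴/64 = 6.331 in⁴
Effective length L_e = K·L = 2 × 266 = 532.0 in
P_cr = π²EI / L_e² = π² × 23900×10³ × 6.331 / 532.0² = 5.277×10^3 lb

P_cr ≈ 5.28 kip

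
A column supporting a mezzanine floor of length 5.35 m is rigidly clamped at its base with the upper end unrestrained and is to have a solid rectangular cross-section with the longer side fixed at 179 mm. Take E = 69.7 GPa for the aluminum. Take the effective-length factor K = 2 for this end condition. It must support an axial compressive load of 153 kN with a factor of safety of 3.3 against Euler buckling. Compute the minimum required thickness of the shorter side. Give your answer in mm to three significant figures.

Required P_cr = n·P = 3.3 × 153 = 504.9 kN
L_e = K·L = 2 × 5.35 = 10.70 m
Required I = P_cr·L_e²/(π²E) = 5.049×10^5 × 10.70² / (π² × 6.97×10^10) = 8.403×10^-5 m⁴
I_req = 8.403×10^7 mm⁴
Rectangle, weak axis: I_min = h·b³/12 with h = 179 mm fixed  ⇒  b = (12I/h)^(1/3) = 178 mm

b ≈ 178 mm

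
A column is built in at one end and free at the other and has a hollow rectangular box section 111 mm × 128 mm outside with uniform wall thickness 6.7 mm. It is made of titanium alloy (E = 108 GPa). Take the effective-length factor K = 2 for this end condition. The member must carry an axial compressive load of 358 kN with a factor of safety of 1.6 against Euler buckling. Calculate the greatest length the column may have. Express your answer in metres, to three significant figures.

Inner dimensions: h_i = 128 − 2×6.7 = 114.6 mm, b_i = 111 − 2×6.7 = 97.60 mm
Weak-axis I_min = (h_o·b_o³ − h_i·b_i³)/12 with b_o = 111, b_i = 97.60 mm (shorter outer/inner sides).
I_min = (128×111³ − 114.6×97.60³)/12 = 5.709×10^6 mm⁴
I = 5.709×10^-6 m⁴
Required critical load P_cr = n·P = 1.6 × 358 = 572.8 kN = 5.728×10^5 N
From P_cr = π²EI/(K·L)²:  L = (1/K)·√(π²EI/P_cr) = (1/2)·√(π²×1.08×10^11×5.709×10^-6/5.728×10^5)
L = 1.63 m

L_max ≈ 1.63 m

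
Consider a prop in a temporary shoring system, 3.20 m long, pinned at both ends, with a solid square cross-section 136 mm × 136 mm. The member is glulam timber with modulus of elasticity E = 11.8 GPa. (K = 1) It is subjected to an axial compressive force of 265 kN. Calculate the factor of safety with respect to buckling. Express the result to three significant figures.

I = a⁴/12 = 136⁴/12 = 2.851×10^7 mm⁴
I = 2.851×10^7 mm⁴ = 2.851×10^-5 m⁴
Effective length L_e = K·L = 1 × 3.20 = 3.200 m
P_cr = π²EI / L_e² = π² × 11.8×10⁹ × 2.851×10^-5 / 3.200² = 3.242×10^5 N
Factor of safety n = P_cr / P = 324.23 / 265 = 1.22

n ≈ 1.22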